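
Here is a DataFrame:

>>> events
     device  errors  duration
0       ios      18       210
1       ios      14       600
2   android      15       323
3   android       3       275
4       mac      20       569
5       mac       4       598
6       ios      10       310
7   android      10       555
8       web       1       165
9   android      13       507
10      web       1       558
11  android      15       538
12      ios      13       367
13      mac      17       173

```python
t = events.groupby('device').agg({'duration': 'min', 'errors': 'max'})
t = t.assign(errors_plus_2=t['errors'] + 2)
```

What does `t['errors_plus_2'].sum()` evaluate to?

group by device: min(duration), max(errors):
         duration  errors
device                   
android       275      15
ios           210      18
mac           173      20
web           165       1
add column errors_plus_2 = t['errors'] + 2:
         duration  errors  errors_plus_2
device                                  
android       275      15             17
ios           210      18             20
mac           173      20             22
web           165       1              3
So sum() = 62.

62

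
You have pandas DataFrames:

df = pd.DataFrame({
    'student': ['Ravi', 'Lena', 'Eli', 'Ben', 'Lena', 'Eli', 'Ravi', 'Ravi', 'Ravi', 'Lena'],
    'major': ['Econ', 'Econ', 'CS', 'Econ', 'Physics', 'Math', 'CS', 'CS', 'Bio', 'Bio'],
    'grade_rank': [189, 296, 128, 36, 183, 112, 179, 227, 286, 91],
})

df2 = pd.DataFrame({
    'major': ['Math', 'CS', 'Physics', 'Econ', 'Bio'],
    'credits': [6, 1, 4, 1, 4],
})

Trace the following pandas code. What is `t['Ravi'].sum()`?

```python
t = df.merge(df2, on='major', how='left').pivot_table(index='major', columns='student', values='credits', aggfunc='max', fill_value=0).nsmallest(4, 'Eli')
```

merge on 'major' (how='left') → 10 rows:
  student    major  grade_rank  credits
0    Ravi     Econ         189        1
1    Lena     Econ         296        1
2     Eli       CS         128        1
3     Ben     Econ          36        1
4    Lena  Physics         183        4
5     Eli     Math         112        6
6    Ravi       CS         179        1
7    Ravi       CS         227        1
8    Ravi      Bio         286        4
9    Lena      Bio          91        4
pivot: rows=major, cols=student, max(credits):
student  Ben  Eli  Lena  Ravi
major                        
Bio        0    0     4     4
CS         0    1     0     1
Econ       1    0     1     1
Math       0    6     0     0
Physics    0    0     4     0
take 4 rows with smallest Eli:
student  Ben  Eli  Lena  Ravi
major                        
Bio        0    0     4     4
Econ       1    0     1     1
Physics    0    0     4     0
CS         0    1     0     1

6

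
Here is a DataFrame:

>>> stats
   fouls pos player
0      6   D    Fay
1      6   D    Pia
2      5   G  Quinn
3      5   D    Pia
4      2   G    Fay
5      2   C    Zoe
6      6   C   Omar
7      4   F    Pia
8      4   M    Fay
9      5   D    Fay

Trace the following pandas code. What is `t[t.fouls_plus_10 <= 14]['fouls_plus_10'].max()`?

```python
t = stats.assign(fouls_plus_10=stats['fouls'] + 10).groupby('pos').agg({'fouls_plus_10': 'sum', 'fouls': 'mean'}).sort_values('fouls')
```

14

add column fouls_plus_10 = stats['fouls'] + 10:
   fouls pos player  fouls_plus_10
0      6   D    Fay             16
1      6   D    Pia             16
2      5   G  Quinn             15
3      5   D    Pia             15
4      2   G    Fay             12
5      2   C    Zoe             12
6      6   C   Omar             16
7      4   F    Pia             14
8      4   M    Fay             14
9      5   D    Fay             15
group by pos: sum(fouls_plus_10), mean(fouls):
     fouls_plus_10  fouls
pos                      
C               28    4.0
D               62    5.5
F               14    4.0
G               27    3.5
M               14    4.0
sort by fouls:
     fouls_plus_10  fouls
pos                      
G               27    3.5
C               28    4.0
F               14    4.0
M               14    4.0
D               62    5.5
filter rows where fouls_plus_10 <= 14:
     fouls_plus_10  fouls
pos                      
F               14    4.0
M               14    4.0
Then the max of column 'fouls_plus_10': 14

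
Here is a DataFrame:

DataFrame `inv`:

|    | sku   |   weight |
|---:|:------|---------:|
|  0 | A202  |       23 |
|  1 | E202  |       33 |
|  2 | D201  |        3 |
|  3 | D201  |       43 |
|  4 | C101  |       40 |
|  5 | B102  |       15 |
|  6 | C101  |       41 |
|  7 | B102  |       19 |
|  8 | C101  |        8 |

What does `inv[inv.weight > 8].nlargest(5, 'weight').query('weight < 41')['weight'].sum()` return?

filter rows where weight > 8:
    sku  weight
0  A202      23
1  E202      33
3  D201      43
4  C101      40
5  B102      15
6  C101      41
7  B102      19
take 5 rows with largest weight:
    sku  weight
3  D201      43
6  C101      41
4  C101      40
1  E202      33
0  A202      23
filter rows where weight < 41:
    sku  weight
4  C101      40
1  E202      33
0  A202      23
The sum of column 'weight' is 96.

96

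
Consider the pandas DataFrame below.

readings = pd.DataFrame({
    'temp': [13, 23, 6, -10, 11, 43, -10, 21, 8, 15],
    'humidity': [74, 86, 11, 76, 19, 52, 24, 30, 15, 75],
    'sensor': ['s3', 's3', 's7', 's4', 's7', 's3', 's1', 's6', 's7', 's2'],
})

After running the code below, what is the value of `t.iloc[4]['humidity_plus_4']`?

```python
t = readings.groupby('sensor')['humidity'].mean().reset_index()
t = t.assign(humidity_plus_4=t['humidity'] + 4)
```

group by sensor, mean of humidity:
sensor
s1    24.000000
s2    75.000000
s3    70.666667
s4    76.000000
s6    30.000000
s7    15.000000
Name: humidity, dtype: float64
reset_index():
  sensor   humidity
0     s1  24.000000
1     s2  75.000000
2     s3  70.666667
3     s4  76.000000
4     s6  30.000000
5     s7  15.000000
add column humidity_plus_4 = t['humidity'] + 4:
  sensor   humidity  humidity_plus_4
0     s1  24.000000        28.000000
1     s2  75.000000        79.000000
2     s3  70.666667        74.666667
3     s4  76.000000        80.000000
4     s6  30.000000        34.000000
5     s7  15.000000        19.000000
Then the value at position 4, column 'humidity_plus_4': 34.0

34.0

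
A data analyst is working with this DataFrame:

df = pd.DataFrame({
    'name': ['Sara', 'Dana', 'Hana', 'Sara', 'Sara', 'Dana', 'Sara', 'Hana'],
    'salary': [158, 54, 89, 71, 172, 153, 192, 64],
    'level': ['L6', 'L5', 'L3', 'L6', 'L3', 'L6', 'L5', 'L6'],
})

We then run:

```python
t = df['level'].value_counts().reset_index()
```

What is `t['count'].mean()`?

2.66666666667

value_counts of level:
level
L6    4
L5    2
L3    2
Name: count, dtype: int64
reset_index():
  level  count
0    L6      4
1    L5      2
2    L3      2
mean of column 'count' → 2.66666666667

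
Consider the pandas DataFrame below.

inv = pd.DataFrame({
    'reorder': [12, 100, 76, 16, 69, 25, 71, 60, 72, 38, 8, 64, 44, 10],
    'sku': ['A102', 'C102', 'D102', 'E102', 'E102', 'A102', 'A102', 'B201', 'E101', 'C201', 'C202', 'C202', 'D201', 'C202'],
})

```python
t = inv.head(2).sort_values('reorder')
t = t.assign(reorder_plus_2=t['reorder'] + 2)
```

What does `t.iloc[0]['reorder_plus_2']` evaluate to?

14

take first 2 rows:
   reorder   sku
0       12  A102
1      100  C102
sort by reorder:
   reorder   sku
0       12  A102
1      100  C102
add column reorder_plus_2 = t['reorder'] + 2:
   reorder   sku  reorder_plus_2
0       12  A102              14
1      100  C102             102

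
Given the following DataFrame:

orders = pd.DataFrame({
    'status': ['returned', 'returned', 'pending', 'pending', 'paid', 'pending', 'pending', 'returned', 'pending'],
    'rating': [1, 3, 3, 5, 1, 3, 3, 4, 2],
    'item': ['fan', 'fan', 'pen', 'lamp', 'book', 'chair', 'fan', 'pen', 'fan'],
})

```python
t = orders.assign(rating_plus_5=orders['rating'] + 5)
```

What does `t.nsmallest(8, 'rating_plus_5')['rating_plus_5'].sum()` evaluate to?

add column rating_plus_5 = orders['rating'] + 5:
     status  rating   item  rating_plus_5
0  returned       1    fan              6
1  returned       3    fan              8
2   pending       3    pen              8
3   pending       5   lamp             10
4      paid       1   book              6
5   pending       3  chair              8
6   pending       3    fan              8
7  returned       4    pen              9
8   pending       2    fan              7
take 8 rows with smallest rating_plus_5:
     status  rating   item  rating_plus_5
0  returned       1    fan              6
4      paid       1   book              6
8   pending       2    fan              7
1  returned       3    fan              8
2   pending       3    pen              8
5   pending       3  chair              8
6   pending       3    fan              8
7  returned       4    pen              9
Reading off the sum of column 'rating_plus_5', we get 60.

60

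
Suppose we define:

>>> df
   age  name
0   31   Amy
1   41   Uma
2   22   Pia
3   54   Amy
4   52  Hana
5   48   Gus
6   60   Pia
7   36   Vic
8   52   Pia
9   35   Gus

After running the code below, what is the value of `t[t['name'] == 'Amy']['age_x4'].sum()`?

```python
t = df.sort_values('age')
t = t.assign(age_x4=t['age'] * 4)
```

340

sort by age:
   age  name
2   22   Pia
0   31   Amy
9   35   Gus
7   36   Vic
1   41   Uma
5   48   Gus
4   52  Hana
8   52   Pia
3   54   Amy
6   60   Pia
add column age_x4 = t['age'] * 4:
   age  name  age_x4
2   22   Pia      88
0   31   Amy     124
9   35   Gus     140
7   36   Vic     144
1   41   Uma     164
5   48   Gus     192
4   52  Hana     208
8   52   Pia     208
3   54   Amy     216
6   60   Pia     240
filter rows where name == 'Amy':
   age name  age_x4
0   31  Amy     124
3   54  Amy     216
Then the sum of column 'age_x4': 340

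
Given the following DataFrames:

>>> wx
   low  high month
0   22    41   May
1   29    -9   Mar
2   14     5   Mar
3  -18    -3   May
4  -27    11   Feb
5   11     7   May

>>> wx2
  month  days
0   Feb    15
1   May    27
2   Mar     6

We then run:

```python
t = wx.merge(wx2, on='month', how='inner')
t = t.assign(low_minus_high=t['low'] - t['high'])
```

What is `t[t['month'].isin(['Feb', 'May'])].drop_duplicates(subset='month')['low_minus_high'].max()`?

merge on 'month' (how='inner') → 6 rows:
   low  high month  days
0   22    41   May    27
1   29    -9   Mar     6
2   14     5   Mar     6
3  -18    -3   May    27
4  -27    11   Feb    15
5   11     7   May    27
add column low_minus_high = t['low'] - t['high']:
   low  high month  days  low_minus_high
0   22    41   May    27             -19
1   29    -9   Mar     6              38
2   14     5   Mar     6               9
3  -18    -3   May    27             -15
4  -27    11   Feb    15             -38
5   11     7   May    27               4
filter rows where month in ['Feb', 'May']:
   low  high month  days  low_minus_high
0   22    41   May    27             -19
3  -18    -3   May    27             -15
4  -27    11   Feb    15             -38
5   11     7   May    27               4
drop duplicate month (keep=first):
   low  high month  days  low_minus_high
0   22    41   May    27             -19
4  -27    11   Feb    15             -38
Hence -19.

-19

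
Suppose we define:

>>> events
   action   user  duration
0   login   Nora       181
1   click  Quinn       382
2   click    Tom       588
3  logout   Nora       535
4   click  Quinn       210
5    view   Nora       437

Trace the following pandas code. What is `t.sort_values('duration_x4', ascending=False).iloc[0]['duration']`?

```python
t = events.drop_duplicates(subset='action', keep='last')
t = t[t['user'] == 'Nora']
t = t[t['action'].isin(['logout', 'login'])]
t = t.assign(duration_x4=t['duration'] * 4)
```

535

drop duplicate action (keep=last):
   action   user  duration
0   login   Nora       181
3  logout   Nora       535
4   click  Quinn       210
5    view   Nora       437
filter rows where user == 'Nora':
   action  user  duration
0   login  Nora       181
3  logout  Nora       535
5    view  Nora       437
filter rows where action in ['logout', 'login']:
   action  user  duration
0   login  Nora       181
3  logout  Nora       535
add column duration_x4 = t['duration'] * 4:
   action  user  duration  duration_x4
0   login  Nora       181          724
3  logout  Nora       535         2140
sort by duration_x4 descending:
   action  user  duration  duration_x4
3  logout  Nora       535         2140
0   login  Nora       181          724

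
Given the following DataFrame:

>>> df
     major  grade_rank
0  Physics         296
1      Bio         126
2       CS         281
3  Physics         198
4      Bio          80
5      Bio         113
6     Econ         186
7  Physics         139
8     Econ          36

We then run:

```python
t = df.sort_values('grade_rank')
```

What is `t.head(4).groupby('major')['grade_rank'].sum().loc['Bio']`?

sort by grade_rank:
     major  grade_rank
8     Econ          36
4      Bio          80
5      Bio         113
1      Bio         126
7  Physics         139
6     Econ         186
3  Physics         198
2       CS         281
0  Physics         296
take first 4 rows:
  major  grade_rank
8  Econ          36
4   Bio          80
5   Bio         113
1   Bio         126
group by major, sum of grade_rank:
major
Bio     319
Econ     36
Name: grade_rank, dtype: int64
value at index 'Bio' → 319

319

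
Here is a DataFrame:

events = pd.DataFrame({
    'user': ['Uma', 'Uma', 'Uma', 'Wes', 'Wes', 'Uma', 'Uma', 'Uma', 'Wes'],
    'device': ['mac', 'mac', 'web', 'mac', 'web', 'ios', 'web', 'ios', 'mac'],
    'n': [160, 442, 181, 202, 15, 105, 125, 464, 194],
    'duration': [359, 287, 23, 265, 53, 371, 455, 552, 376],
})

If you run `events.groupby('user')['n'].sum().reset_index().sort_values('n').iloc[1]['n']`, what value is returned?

group by user, sum of n:
user
Uma    1477
Wes     411
Name: n, dtype: int64
reset_index():
  user     n
0  Uma  1477
1  Wes   411
sort by n:
  user     n
1  Wes   411
0  Uma  1477
value at position 1, column 'n' → 1477

1477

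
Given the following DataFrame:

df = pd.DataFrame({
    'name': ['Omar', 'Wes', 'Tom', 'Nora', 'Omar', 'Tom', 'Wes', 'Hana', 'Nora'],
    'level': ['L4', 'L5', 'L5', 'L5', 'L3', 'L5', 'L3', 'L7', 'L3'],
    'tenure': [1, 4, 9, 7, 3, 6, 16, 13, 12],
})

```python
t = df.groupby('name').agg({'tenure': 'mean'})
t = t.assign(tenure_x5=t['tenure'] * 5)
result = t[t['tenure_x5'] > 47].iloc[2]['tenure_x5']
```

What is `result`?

50.0

group by name, mean of tenure:
      tenure
name        
Hana    13.0
Nora     9.5
Omar     2.0
Tom      7.5
Wes     10.0
add column tenure_x5 = t['tenure'] * 5:
      tenure  tenure_x5
name                   
Hana    13.0       65.0
Nora     9.5       47.5
Omar     2.0       10.0
Tom      7.5       37.5
Wes     10.0       50.0
filter rows where tenure_x5 > 47:
      tenure  tenure_x5
name                   
Hana    13.0       65.0
Nora     9.5       47.5
Wes     10.0       50.0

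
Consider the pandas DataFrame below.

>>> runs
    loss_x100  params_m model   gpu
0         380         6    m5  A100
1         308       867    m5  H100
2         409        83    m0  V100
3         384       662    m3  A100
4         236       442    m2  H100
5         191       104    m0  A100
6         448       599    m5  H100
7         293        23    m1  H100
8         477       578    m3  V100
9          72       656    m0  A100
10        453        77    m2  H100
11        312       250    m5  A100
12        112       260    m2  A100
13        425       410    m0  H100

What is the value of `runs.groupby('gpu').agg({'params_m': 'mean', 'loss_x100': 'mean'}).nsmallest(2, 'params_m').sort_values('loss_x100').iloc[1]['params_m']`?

group by gpu: mean(params_m), mean(loss_x100):
      params_m   loss_x100
gpu                       
A100     323.0  241.833333
H100     403.0  360.500000
V100     330.5  443.000000
take 2 rows with smallest params_m:
      params_m   loss_x100
gpu                       
A100     323.0  241.833333
V100     330.5  443.000000
sort by loss_x100:
      params_m   loss_x100
gpu                       
A100     323.0  241.833333
V100     330.5  443.000000

330.5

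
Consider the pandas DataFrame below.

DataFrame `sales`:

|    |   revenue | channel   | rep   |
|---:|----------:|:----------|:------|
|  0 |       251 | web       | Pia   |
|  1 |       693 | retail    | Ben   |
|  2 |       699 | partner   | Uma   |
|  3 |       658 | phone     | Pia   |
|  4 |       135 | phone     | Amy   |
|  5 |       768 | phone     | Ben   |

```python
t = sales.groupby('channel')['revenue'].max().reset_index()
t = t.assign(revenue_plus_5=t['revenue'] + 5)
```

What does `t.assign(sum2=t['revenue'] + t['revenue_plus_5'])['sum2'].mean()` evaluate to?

group by channel, max of revenue:
channel
partner    699
phone      768
retail     693
web        251
Name: revenue, dtype: int64
reset_index():
   channel  revenue
0  partner      699
1    phone      768
2   retail      693
3      web      251
add column revenue_plus_5 = t['revenue'] + 5:
   channel  revenue  revenue_plus_5
0  partner      699             704
1    phone      768             773
2   retail      693             698
3      web      251             256
add column sum2 = t['revenue'] + t['revenue_plus_5']:
   channel  revenue  revenue_plus_5  sum2
0  partner      699             704  1403
1    phone      768             773  1541
2   retail      693             698  1391
3      web      251             256   507
Hence 1210.5.

1210.5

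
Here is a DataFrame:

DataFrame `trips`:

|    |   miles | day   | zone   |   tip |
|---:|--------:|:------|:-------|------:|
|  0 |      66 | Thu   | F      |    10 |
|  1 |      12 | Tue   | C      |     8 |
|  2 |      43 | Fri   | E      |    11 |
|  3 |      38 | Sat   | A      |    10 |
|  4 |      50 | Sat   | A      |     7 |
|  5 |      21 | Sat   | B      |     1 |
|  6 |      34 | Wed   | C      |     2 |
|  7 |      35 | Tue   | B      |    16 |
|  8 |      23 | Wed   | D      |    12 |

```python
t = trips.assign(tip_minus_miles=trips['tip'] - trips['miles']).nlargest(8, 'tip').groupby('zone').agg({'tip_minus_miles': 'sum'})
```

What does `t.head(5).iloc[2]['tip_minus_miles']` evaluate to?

add column tip_minus_miles = trips['tip'] - trips['miles']:
   miles  day zone  tip  tip_minus_miles
0     66  Thu    F   10              -56
1     12  Tue    C    8               -4
2     43  Fri    E   11              -32
3     38  Sat    A   10              -28
4     50  Sat    A    7              -43
5     21  Sat    B    1              -20
6     34  Wed    C    2              -32
7     35  Tue    B   16              -19
8     23  Wed    D   12              -11
take 8 rows with largest tip:
   miles  day zone  tip  tip_minus_miles
7     35  Tue    B   16              -19
8     23  Wed    D   12              -11
2     43  Fri    E   11              -32
0     66  Thu    F   10              -56
3     38  Sat    A   10              -28
1     12  Tue    C    8               -4
4     50  Sat    A    7              -43
6     34  Wed    C    2              -32
group by zone, sum of tip_minus_miles:
      tip_minus_miles
zone                 
A                 -71
B                 -19
C                 -36
D                 -11
E                 -32
F                 -56
take first 5 rows:
      tip_minus_miles
zone                 
A                 -71
B                 -19
C                 -36
D                 -11
E                 -32

-36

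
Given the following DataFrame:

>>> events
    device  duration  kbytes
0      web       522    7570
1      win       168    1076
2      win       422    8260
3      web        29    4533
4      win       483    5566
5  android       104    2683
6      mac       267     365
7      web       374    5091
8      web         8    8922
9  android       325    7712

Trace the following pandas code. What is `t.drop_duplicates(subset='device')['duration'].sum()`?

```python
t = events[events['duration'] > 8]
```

filter rows where duration > 8:
    device  duration  kbytes
0      web       522    7570
1      win       168    1076
2      win       422    8260
3      web        29    4533
4      win       483    5566
5  android       104    2683
6      mac       267     365
7      web       374    5091
9  android       325    7712
drop duplicate device (keep=first):
    device  duration  kbytes
0      web       522    7570
1      win       168    1076
5  android       104    2683
6      mac       267     365
sum of column 'duration' → 1061

1061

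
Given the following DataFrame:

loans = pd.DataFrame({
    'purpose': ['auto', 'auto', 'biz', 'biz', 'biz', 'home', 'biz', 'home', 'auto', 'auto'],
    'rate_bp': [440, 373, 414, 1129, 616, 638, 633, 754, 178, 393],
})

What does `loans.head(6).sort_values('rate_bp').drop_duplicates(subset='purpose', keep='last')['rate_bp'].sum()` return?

2207

take first 6 rows:
  purpose  rate_bp
0    auto      440
1    auto      373
2     biz      414
3     biz     1129
4     biz      616
5    home      638
sort by rate_bp:
  purpose  rate_bp
1    auto      373
2     biz      414
0    auto      440
4     biz      616
5    home      638
3     biz     1129
drop duplicate purpose (keep=last):
  purpose  rate_bp
0    auto      440
5    home      638
3     biz     1129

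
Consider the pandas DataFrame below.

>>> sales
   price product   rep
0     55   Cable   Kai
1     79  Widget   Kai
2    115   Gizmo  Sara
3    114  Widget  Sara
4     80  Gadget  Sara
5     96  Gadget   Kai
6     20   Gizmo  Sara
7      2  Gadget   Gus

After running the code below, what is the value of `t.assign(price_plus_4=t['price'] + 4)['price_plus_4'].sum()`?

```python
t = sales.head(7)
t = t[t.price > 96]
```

take first 7 rows:
   price product   rep
0     55   Cable   Kai
1     79  Widget   Kai
2    115   Gizmo  Sara
3    114  Widget  Sara
4     80  Gadget  Sara
5     96  Gadget   Kai
6     20   Gizmo  Sara
filter rows where price > 96:
   price product   rep
2    115   Gizmo  Sara
3    114  Widget  Sara
add column price_plus_4 = t['price'] + 4:
   price product   rep  price_plus_4
2    115   Gizmo  Sara           119
3    114  Widget  Sara           118
Taking the sum of column 'price_plus_4' gives 237.

237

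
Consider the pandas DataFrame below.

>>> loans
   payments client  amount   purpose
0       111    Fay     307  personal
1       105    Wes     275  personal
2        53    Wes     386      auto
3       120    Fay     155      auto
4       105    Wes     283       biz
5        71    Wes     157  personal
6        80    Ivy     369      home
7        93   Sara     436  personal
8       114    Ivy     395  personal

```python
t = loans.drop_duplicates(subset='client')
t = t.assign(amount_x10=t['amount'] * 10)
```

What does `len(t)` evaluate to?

drop duplicate client (keep=first):
   payments client  amount   purpose
0       111    Fay     307  personal
1       105    Wes     275  personal
6        80    Ivy     369      home
7        93   Sara     436  personal
add column amount_x10 = t['amount'] * 10:
   payments client  amount   purpose  amount_x10
0       111    Fay     307  personal        3070
1       105    Wes     275  personal        2750
6        80    Ivy     369      home        3690
7        93   Sara     436  personal        4360
Hence 4.

4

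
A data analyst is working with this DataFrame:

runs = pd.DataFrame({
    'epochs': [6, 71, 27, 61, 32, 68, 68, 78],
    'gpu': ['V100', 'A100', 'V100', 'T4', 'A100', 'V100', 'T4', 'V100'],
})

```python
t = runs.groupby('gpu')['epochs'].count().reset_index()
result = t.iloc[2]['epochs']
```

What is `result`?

group by gpu, count of epochs:
gpu
A100    2
T4      2
V100    4
Name: epochs, dtype: int64
reset_index():
    gpu  epochs
0  A100       2
1    T4       2
2  V100       4
The value at position 2, column 'epochs' is 4.

4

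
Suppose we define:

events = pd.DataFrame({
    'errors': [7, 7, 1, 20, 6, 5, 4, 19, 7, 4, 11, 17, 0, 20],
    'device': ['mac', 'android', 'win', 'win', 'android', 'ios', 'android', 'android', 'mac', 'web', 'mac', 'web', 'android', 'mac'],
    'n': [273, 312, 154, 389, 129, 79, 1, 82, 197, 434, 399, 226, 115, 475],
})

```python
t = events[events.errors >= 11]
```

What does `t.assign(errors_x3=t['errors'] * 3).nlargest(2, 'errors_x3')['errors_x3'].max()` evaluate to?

filter rows where errors >= 11:
    errors   device    n
3       20      win  389
7       19  android   82
10      11      mac  399
11      17      web  226
13      20      mac  475
add column errors_x3 = t['errors'] * 3:
    errors   device    n  errors_x3
3       20      win  389         60
7       19  android   82         57
10      11      mac  399         33
11      17      web  226         51
13      20      mac  475         60
take 2 rows with largest errors_x3:
    errors device    n  errors_x3
3       20    win  389         60
13      20    mac  475         60

60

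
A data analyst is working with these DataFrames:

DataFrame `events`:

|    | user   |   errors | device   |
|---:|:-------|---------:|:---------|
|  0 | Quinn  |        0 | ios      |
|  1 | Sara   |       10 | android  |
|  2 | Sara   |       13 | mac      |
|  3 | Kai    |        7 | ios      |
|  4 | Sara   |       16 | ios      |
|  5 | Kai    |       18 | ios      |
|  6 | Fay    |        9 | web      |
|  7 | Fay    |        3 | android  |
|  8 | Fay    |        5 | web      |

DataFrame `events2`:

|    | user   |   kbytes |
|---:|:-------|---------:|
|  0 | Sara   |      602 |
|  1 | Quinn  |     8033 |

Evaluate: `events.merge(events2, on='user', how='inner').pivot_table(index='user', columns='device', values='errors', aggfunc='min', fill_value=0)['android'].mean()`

merge on 'user' (how='inner') → 4 rows:
    user  errors   device  kbytes
0  Quinn       0      ios    8033
1   Sara      10  android     602
2   Sara      13      mac     602
3   Sara      16      ios     602
pivot: rows=user, cols=device, min(errors):
device  android  ios  mac
user                     
Quinn         0    0    0
Sara         10   16   13
Taking the mean of column 'android' gives 5.0.

5.0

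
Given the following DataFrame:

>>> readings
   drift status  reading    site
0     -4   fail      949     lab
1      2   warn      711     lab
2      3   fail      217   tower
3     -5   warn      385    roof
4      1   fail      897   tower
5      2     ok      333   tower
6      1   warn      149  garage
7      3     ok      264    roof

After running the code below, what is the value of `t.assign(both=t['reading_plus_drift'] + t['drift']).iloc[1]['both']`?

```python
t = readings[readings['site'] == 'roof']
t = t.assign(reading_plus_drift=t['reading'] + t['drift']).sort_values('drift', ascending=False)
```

375

filter rows where site == 'roof':
   drift status  reading  site
3     -5   warn      385  roof
7      3     ok      264  roof
add column reading_plus_drift = t['reading'] + t['drift']:
   drift status  reading  site  reading_plus_drift
3     -5   warn      385  roof                 380
7      3     ok      264  roof                 267
sort by drift descending:
   drift status  reading  site  reading_plus_drift
7      3     ok      264  roof                 267
3     -5   warn      385  roof                 380
add column both = t['reading_plus_drift'] + t['drift']:
   drift status  reading  site  reading_plus_drift  both
7      3     ok      264  roof                 267   270
3     -5   warn      385  roof                 380   375
Then the value at position 1, column 'both': 375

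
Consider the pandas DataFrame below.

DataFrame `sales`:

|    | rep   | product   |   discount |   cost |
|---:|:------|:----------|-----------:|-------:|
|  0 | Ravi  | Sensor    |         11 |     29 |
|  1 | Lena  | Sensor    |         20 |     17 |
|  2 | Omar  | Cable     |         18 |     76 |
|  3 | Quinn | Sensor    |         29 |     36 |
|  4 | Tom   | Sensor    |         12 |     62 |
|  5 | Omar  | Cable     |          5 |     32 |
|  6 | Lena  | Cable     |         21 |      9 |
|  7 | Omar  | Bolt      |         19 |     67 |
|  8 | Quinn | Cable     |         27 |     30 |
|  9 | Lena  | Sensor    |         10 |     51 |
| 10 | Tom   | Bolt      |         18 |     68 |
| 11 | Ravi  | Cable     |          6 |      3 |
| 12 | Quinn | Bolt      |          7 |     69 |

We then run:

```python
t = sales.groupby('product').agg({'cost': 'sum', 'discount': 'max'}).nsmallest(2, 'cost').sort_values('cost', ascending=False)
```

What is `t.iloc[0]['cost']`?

group by product: sum(cost), max(discount):
         cost  discount
product                
Bolt      204        19
Cable     150        27
Sensor    195        29
take 2 rows with smallest cost:
         cost  discount
product                
Cable     150        27
Sensor    195        29
sort by cost descending:
         cost  discount
product                
Sensor    195        29
Cable     150        27

195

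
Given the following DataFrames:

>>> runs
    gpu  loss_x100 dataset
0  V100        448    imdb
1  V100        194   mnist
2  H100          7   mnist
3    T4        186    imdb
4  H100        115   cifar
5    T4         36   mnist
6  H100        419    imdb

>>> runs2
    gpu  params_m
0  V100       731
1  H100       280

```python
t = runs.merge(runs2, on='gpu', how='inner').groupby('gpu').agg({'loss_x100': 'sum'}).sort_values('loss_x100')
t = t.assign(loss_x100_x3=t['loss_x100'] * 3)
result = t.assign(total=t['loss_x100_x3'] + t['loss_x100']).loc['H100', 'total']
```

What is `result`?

2164

merge on 'gpu' (how='inner') → 5 rows:
    gpu  loss_x100 dataset  params_m
0  V100        448    imdb       731
1  V100        194   mnist       731
2  H100          7   mnist       280
3  H100        115   cifar       280
4  H100        419    imdb       280
group by gpu, sum of loss_x100:
      loss_x100
gpu            
H100        541
V100        642
sort by loss_x100:
      loss_x100
gpu            
H100        541
V100        642
add column loss_x100_x3 = t['loss_x100'] * 3:
      loss_x100  loss_x100_x3
gpu                          
H100        541          1623
V100        642          1926
add column total = t['loss_x100_x3'] + t['loss_x100']:
      loss_x100  loss_x100_x3  total
gpu                                 
H100        541          1623   2164
V100        642          1926   2568
value at row 'H100', column 'total' → 2164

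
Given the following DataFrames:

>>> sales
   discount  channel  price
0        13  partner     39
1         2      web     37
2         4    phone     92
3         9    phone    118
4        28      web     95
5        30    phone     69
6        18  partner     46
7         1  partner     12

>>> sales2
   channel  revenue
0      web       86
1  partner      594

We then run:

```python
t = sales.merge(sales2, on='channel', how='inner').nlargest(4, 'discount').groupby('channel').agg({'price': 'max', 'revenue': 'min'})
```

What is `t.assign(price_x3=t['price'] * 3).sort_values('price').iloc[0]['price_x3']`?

merge on 'channel' (how='inner') → 5 rows:
   discount  channel  price  revenue
0        13  partner     39      594
1         2      web     37       86
2        28      web     95       86
3        18  partner     46      594
4         1  partner     12      594
take 4 rows with largest discount:
   discount  channel  price  revenue
2        28      web     95       86
3        18  partner     46      594
0        13  partner     39      594
1         2      web     37       86
group by channel: max(price), min(revenue):
         price  revenue
channel                
partner     46      594
web         95       86
add column price_x3 = t['price'] * 3:
         price  revenue  price_x3
channel                          
partner     46      594       138
web         95       86       285
sort by price:
         price  revenue  price_x3
channel                          
partner     46      594       138
web         95       86       285
value at position 0, column 'price_x3' → 138

138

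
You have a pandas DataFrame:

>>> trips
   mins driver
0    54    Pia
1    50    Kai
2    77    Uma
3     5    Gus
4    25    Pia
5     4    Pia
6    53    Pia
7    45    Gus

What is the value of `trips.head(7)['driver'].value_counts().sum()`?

7

take first 7 rows:
   mins driver
0    54    Pia
1    50    Kai
2    77    Uma
3     5    Gus
4    25    Pia
5     4    Pia
6    53    Pia
value_counts of driver:
driver
Pia    4
Kai    1
Uma    1
Gus    1
Name: count, dtype: int64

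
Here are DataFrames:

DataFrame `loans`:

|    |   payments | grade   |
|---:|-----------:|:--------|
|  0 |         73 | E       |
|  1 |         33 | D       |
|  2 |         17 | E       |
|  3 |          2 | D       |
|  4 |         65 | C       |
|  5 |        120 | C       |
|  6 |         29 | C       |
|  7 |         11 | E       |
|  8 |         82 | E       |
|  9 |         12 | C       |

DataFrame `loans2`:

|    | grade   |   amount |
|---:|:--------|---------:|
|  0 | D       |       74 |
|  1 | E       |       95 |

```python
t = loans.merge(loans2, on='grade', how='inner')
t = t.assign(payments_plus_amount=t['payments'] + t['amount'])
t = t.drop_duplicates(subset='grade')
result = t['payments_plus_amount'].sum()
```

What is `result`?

275

merge on 'grade' (how='inner') → 6 rows:
   payments grade  amount
0        73     E      95
1        33     D      74
2        17     E      95
3         2     D      74
4        11     E      95
5        82     E      95
add column payments_plus_amount = t['payments'] + t['amount']:
   payments grade  amount  payments_plus_amount
0        73     E      95                   168
1        33     D      74                   107
2        17     E      95                   112
3         2     D      74                    76
4        11     E      95                   106
5        82     E      95                   177
drop duplicate grade (keep=first):
   payments grade  amount  payments_plus_amount
0        73     E      95                   168
1        33     D      74                   107
sum of column 'payments_plus_amount' → 275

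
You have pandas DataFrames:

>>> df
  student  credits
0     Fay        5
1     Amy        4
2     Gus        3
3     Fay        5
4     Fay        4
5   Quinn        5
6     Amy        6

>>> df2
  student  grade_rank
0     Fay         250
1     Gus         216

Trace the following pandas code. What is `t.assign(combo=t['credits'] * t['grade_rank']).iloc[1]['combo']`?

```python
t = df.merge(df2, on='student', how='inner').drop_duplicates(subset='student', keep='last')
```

merge on 'student' (how='inner') → 4 rows:
  student  credits  grade_rank
0     Fay        5         250
1     Gus        3         216
2     Fay        5         250
3     Fay        4         250
drop duplicate student (keep=last):
  student  credits  grade_rank
1     Gus        3         216
3     Fay        4         250
add column combo = t['credits'] * t['grade_rank']:
  student  credits  grade_rank  combo
1     Gus        3         216    648
3     Fay        4         250   1000
So iloc[1]['combo'] = 1000.

1000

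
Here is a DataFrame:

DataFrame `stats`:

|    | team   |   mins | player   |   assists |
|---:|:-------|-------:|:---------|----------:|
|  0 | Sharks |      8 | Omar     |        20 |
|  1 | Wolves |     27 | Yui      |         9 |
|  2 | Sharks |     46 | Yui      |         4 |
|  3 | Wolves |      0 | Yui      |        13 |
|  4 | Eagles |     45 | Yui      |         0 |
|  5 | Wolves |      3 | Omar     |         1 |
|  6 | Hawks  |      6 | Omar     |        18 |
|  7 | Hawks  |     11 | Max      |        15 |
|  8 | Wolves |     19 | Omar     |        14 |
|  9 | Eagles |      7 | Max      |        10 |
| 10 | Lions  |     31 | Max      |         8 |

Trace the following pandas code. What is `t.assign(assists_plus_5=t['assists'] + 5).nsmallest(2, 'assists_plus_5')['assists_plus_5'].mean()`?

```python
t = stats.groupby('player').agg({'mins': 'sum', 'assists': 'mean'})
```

group by player: sum(mins), mean(assists):
        mins  assists
player               
Max       49    11.00
Omar      36    13.25
Yui      118     6.50
add column assists_plus_5 = t['assists'] + 5:
        mins  assists  assists_plus_5
player                               
Max       49    11.00           16.00
Omar      36    13.25           18.25
Yui      118     6.50           11.50
take 2 rows with smallest assists_plus_5:
        mins  assists  assists_plus_5
player                               
Yui      118      6.5            11.5
Max       49     11.0            16.0
Taking the mean of column 'assists_plus_5' gives 13.75.

13.75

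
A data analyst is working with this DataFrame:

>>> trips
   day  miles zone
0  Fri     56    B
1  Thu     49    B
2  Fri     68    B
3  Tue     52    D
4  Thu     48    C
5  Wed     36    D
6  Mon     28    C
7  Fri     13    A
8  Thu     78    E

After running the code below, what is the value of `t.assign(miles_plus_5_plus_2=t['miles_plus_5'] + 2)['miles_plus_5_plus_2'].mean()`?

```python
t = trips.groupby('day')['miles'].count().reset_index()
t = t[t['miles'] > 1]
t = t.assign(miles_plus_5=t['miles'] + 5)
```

10.0

group by day, count of miles:
day
Fri    3
Mon    1
Thu    3
Tue    1
Wed    1
Name: miles, dtype: int64
reset_index():
   day  miles
0  Fri      3
1  Mon      1
2  Thu      3
3  Tue      1
4  Wed      1
filter rows where miles > 1:
   day  miles
0  Fri      3
2  Thu      3
add column miles_plus_5 = t['miles'] + 5:
   day  miles  miles_plus_5
0  Fri      3             8
2  Thu      3             8
add column miles_plus_5_plus_2 = t['miles_plus_5'] + 2:
   day  miles  miles_plus_5  miles_plus_5_plus_2
0  Fri      3             8                   10
2  Thu      3             8                   10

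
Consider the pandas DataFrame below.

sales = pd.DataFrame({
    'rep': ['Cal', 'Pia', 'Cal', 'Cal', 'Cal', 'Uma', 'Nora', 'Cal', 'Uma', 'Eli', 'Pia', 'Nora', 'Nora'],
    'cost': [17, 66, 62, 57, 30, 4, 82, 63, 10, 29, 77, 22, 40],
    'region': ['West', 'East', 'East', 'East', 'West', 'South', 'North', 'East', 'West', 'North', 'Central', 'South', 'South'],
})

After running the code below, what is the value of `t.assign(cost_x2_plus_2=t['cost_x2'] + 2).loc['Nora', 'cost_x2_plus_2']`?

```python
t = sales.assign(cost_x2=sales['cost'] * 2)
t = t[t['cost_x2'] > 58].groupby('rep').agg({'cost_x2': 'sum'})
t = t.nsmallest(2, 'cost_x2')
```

add column cost_x2 = sales['cost'] * 2:
     rep  cost   region  cost_x2
0    Cal    17     West       34
1    Pia    66     East      132
2    Cal    62     East      124
3    Cal    57     East      114
4    Cal    30     West       60
5    Uma     4    South        8
6   Nora    82    North      164
7    Cal    63     East      126
8    Uma    10     West       20
9    Eli    29    North       58
10   Pia    77  Central      154
11  Nora    22    South       44
12  Nora    40    South       80
filter rows where cost_x2 > 58:
     rep  cost   region  cost_x2
1    Pia    66     East      132
2    Cal    62     East      124
3    Cal    57     East      114
4    Cal    30     West       60
6   Nora    82    North      164
7    Cal    63     East      126
10   Pia    77  Central      154
12  Nora    40    South       80
group by rep, sum of cost_x2:
      cost_x2
rep          
Cal       424
Nora      244
Pia       286
take 2 rows with smallest cost_x2:
      cost_x2
rep          
Nora      244
Pia       286
add column cost_x2_plus_2 = t['cost_x2'] + 2:
      cost_x2  cost_x2_plus_2
rep                          
Nora      244             246
Pia       286             288

246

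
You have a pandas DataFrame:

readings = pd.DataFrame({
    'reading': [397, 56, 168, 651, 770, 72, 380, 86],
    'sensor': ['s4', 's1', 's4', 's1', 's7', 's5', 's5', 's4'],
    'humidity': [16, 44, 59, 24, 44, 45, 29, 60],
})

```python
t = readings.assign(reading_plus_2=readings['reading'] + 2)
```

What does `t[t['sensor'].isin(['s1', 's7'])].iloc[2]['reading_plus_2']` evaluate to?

772

add column reading_plus_2 = readings['reading'] + 2:
   reading sensor  humidity  reading_plus_2
0      397     s4        16             399
1       56     s1        44              58
2      168     s4        59             170
3      651     s1        24             653
4      770     s7        44             772
5       72     s5        45              74
6      380     s5        29             382
7       86     s4        60              88
filter rows where sensor in ['s1', 's7']:
   reading sensor  humidity  reading_plus_2
1       56     s1        44              58
3      651     s1        24             653
4      770     s7        44             772
value at position 2, column 'reading_plus_2' → 772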